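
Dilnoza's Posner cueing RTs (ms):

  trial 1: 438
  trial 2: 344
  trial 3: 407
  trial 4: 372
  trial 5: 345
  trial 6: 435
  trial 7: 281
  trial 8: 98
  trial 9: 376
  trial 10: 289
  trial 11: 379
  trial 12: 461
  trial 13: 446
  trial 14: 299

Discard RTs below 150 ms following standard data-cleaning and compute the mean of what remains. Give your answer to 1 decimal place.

374.8 ms

Excluded: 98
Retained (n=13): Σ = 4872
Mean = 4872/13 = 374.7692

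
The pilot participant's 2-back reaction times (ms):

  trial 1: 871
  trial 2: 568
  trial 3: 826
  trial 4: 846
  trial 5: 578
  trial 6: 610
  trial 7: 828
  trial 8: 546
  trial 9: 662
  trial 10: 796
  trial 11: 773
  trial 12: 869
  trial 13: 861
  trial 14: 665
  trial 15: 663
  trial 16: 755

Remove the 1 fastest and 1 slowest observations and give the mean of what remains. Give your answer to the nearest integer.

736 ms

Sorted: 546, 568, 578, 610, 662, 663, 665, 755, 773, 796, 826, 828, 846, 861, 869, 871
Drop lowest 1 (546) and highest 1 (871)
Remaining (n=14): Σ = 10300, mean = 10300/14 = 735.714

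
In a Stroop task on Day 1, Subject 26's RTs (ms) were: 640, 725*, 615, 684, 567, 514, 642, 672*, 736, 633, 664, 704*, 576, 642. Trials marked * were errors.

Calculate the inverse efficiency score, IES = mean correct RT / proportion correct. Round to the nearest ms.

800 ms

Correct trials (n=11): 640, 615, 684, 567, 514, 642, 736, 633, 664, 576, 642
Mean correct RT = 6913/11 = 628.4545 ms
Proportion correct = 11/14
IES = 628.4545 / (11/14) = 799.851 ms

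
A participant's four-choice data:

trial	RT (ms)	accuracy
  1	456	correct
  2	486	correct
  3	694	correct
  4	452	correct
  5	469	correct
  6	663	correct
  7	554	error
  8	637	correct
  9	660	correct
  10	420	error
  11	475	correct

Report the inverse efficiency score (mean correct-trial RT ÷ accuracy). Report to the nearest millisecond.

Correct trials (n=9): 456, 486, 694, 452, 469, 663, 637, 660, 475
Mean correct RT = 4992/9 = 554.6667 ms
Proportion correct = 9/11
IES = 554.6667 / (9/11) = 677.926 ms

678 ms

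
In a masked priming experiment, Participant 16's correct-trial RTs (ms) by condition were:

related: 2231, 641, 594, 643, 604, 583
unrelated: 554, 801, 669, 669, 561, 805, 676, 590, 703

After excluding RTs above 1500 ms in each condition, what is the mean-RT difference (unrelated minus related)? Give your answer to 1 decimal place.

56.8 ms

related: exclude 2231
M(related) = 3065/5 = 613.000
M(unrelated) = 6028/9 = 669.778
Difference = 669.778 − 613.000 = 56.778 ms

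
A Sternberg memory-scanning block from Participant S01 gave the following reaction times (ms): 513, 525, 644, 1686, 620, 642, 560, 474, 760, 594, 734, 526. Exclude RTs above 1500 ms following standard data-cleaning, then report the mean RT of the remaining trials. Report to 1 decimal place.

Excluded: 1686
Retained (n=11): Σ = 6592
Mean = 6592/11 = 599.2727

599.3 ms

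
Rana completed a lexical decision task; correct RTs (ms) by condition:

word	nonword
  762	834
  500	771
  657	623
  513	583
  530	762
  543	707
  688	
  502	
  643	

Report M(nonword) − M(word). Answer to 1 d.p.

120.2 ms

M(word) = 5338/9 = 593.111
M(nonword) = 4280/6 = 713.333
Difference = 713.333 − 593.111 = 120.222 ms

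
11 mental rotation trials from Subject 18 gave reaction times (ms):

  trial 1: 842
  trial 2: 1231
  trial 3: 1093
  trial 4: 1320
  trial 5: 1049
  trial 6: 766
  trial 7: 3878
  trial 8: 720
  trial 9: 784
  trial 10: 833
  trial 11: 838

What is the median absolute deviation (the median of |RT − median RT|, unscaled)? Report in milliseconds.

Sorted: 720, 766, 784, 833, 838, 842, 1049, 1093, 1231, 1320, 3878 → median = 842
|x − 842|: 0, 389, 251, 478, 207, 76, 3036, 122, 58, 9, 4
Sorted deviations: 0, 4, 9, 58, 76, 122, 207, 251, 389, 478, 3036 → MAD = 122

122 ms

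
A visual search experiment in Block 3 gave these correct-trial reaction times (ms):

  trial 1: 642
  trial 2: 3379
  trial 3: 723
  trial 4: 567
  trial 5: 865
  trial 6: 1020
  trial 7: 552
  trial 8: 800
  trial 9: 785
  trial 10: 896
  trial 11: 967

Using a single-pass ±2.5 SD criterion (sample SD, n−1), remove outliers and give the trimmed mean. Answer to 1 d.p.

781.7 ms

n = 11, ΣRT = 11196, M = 1017.818
Σ(x−M)² = 6365989.64; s = √(6365989.64/10) = 797.872
Cutoffs: 1017.818 ± 2.5·797.872 → [-976.9, 3012.5]
Outside: 3379 → excluded.
Retained (n=10): Σ = 7817, mean = 7817/10 = 781.700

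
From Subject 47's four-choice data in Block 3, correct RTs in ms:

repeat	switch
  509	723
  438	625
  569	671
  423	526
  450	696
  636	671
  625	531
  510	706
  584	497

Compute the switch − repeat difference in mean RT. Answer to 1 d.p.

100.2 ms

M(repeat) = 4744/9 = 527.111
M(switch) = 5646/9 = 627.333
Difference = 627.333 − 527.111 = 100.222 ms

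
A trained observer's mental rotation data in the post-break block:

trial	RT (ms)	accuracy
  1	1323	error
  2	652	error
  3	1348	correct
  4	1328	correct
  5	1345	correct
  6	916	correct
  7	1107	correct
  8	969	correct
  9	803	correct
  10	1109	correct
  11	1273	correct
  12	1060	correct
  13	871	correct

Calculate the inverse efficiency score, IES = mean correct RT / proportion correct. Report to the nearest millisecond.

Correct trials (n=11): 1348, 1328, 1345, 916, 1107, 969, 803, 1109, 1273, 1060, 871
Mean correct RT = 12129/11 = 1102.6364 ms
Proportion correct = 11/13
IES = 1102.6364 / (11/13) = 1303.116 ms

1303 ms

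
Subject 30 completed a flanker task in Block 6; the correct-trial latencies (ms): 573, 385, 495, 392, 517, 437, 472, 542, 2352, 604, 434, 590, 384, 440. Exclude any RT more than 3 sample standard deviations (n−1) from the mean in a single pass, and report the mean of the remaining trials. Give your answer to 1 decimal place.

n = 14, ΣRT = 8617, M = 615.500
Σ(x−M)² = 3320517.50; s = √(3320517.50/13) = 505.395
Cutoffs: 615.500 ± 3·505.395 → [-900.7, 2131.7]
Outside: 2352 → excluded.
Retained (n=13): Σ = 6265, mean = 6265/13 = 481.923

481.9 ms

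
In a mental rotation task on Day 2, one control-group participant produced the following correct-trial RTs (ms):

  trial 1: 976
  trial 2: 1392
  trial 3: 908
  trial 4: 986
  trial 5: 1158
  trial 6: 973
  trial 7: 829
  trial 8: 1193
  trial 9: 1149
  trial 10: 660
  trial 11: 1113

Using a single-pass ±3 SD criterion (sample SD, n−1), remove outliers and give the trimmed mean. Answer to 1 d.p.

1030.6 ms

n = 11, ΣRT = 11337, M = 1030.636
Σ(x−M)² = 395328.55; s = √(395328.55/10) = 198.829
Cutoffs: 1030.636 ± 3·198.829 → [434.2, 1627.1]
No RTs fall outside the cutoffs; all 11 retained. Mean = 11337/11 = 1030.636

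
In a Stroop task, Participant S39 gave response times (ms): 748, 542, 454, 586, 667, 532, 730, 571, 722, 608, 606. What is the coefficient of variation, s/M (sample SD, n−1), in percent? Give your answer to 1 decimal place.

n = 11, Σ = 6766, M = 615.0909
Σ(x−M)² = 86112.909; s = √(86112.909/10) = 92.7970
CV = 92.7970 / 615.0909 = 0.15087 = 15.087%

15.1%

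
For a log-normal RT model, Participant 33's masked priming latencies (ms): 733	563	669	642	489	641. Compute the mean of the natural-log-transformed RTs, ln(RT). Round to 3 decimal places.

ln(RT): 6.5971, 6.3333, 6.5058, 6.4646, 6.1924, 6.4630
Σ ln(RT) = 38.5562
Mean = 38.5562/6 = 6.42603

6.426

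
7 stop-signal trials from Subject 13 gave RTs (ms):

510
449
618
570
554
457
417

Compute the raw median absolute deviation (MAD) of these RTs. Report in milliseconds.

60 ms

Sorted: 417, 449, 457, 510, 554, 570, 618 → median = 510
|x − 510|: 0, 61, 108, 60, 44, 53, 93
Sorted deviations: 0, 44, 53, 60, 61, 93, 108 → MAD = 60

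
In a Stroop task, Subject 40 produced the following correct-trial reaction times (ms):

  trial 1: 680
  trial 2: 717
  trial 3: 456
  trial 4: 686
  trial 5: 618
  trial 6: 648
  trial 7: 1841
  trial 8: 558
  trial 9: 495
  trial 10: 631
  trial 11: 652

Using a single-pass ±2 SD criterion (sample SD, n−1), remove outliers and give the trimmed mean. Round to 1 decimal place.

n = 11, ΣRT = 7982, M = 725.636
Σ(x−M)² = 1433754.55; s = √(1433754.55/10) = 378.650
Cutoffs: 725.636 ± 2·378.650 → [-31.7, 1482.9]
Outside: 1841 → excluded.
Retained (n=10): Σ = 6141, mean = 6141/10 = 614.100

614.1 ms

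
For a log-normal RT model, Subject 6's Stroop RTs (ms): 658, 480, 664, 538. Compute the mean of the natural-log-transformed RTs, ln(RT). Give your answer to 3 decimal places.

6.362

ln(RT): 6.4892, 6.1738, 6.4983, 6.2879
Σ ln(RT) = 25.4491
Mean = 25.4491/4 = 6.36228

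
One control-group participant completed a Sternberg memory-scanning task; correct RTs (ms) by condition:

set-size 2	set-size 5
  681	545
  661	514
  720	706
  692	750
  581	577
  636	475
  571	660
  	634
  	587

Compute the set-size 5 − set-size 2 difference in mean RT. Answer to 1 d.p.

M(set-size 2) = 4542/7 = 648.857
M(set-size 5) = 5448/9 = 605.333
Difference = 605.333 − 648.857 = -43.524 ms

-43.5 ms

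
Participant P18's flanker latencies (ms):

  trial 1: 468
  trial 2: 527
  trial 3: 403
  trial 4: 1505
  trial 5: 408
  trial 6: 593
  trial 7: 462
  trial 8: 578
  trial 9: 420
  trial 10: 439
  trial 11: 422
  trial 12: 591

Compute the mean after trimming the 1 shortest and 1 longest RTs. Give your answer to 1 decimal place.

Sorted: 403, 408, 420, 422, 439, 462, 468, 527, 578, 591, 593, 1505
Drop lowest 1 (403) and highest 1 (1505)
Remaining (n=10): Σ = 4908, mean = 4908/10 = 490.800

490.8 ms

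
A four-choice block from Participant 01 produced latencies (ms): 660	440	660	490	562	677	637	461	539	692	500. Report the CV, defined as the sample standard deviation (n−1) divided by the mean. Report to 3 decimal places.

0.163

n = 11, Σ = 6318, M = 574.3636
Σ(x−M)² = 87918.545; s = √(87918.545/10) = 93.7649
CV = 93.7649 / 574.3636 = 0.16325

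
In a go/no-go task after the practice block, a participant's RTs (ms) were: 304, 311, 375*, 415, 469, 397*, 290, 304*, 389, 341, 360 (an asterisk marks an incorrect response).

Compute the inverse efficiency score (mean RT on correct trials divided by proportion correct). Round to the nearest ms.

495 ms

Correct trials (n=8): 304, 311, 415, 469, 290, 389, 341, 360
Mean correct RT = 2879/8 = 359.8750 ms
Proportion correct = 8/11
IES = 359.8750 / (8/11) = 494.828 ms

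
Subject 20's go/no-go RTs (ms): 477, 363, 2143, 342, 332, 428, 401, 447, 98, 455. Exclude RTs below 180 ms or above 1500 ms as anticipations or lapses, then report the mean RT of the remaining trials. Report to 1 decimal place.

Excluded: 98, 2143
Retained (n=8): Σ = 3245
Mean = 3245/8 = 405.6250

405.6 ms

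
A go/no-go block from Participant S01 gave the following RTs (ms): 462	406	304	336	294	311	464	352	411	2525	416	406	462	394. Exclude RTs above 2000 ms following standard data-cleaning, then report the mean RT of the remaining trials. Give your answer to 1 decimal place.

386.0 ms

Excluded: 2525
Retained (n=13): Σ = 5018
Mean = 5018/13 = 386.0000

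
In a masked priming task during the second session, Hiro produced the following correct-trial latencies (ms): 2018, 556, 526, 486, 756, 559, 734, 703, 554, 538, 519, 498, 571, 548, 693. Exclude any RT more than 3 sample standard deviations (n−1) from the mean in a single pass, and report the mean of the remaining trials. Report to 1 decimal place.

588.6 ms

n = 15, ΣRT = 10259, M = 683.933
Σ(x−M)² = 2015160.93; s = √(2015160.93/14) = 379.394
Cutoffs: 683.933 ± 3·379.394 → [-454.2, 1822.1]
Outside: 2018 → excluded.
Retained (n=14): Σ = 8241, mean = 8241/14 = 588.643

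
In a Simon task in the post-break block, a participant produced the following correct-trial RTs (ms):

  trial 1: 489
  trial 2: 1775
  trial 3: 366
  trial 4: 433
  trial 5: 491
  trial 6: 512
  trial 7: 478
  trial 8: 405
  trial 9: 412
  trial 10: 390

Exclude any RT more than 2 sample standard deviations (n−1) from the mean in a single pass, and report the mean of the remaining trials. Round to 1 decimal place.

441.8 ms

n = 10, ΣRT = 5751, M = 575.100
Σ(x−M)² = 1621368.90; s = √(1621368.90/9) = 424.443
Cutoffs: 575.100 ± 2·424.443 → [-273.8, 1424.0]
Outside: 1775 → excluded.
Retained (n=9): Σ = 3976, mean = 3976/9 = 441.778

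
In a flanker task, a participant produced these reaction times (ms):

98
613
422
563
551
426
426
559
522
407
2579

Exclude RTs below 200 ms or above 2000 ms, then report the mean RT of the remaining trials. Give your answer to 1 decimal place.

498.8 ms

Excluded: 98, 2579
Retained (n=9): Σ = 4489
Mean = 4489/9 = 498.7778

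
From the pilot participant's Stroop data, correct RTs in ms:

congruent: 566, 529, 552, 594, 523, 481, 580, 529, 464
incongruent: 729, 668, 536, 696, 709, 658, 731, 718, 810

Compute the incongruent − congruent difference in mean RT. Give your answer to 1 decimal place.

159.7 ms

M(congruent) = 4818/9 = 535.333
M(incongruent) = 6255/9 = 695.000
Difference = 695.000 − 535.333 = 159.667 ms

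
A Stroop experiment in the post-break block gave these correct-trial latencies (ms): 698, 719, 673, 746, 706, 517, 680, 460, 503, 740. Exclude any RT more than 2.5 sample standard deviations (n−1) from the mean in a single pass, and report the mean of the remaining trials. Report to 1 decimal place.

n = 10, ΣRT = 6442, M = 644.200
Σ(x−M)² = 104007.60; s = √(104007.60/9) = 107.501
Cutoffs: 644.200 ± 2.5·107.501 → [375.4, 913.0]
No RTs fall outside the cutoffs; all 10 retained. Mean = 6442/10 = 644.200

644.2 ms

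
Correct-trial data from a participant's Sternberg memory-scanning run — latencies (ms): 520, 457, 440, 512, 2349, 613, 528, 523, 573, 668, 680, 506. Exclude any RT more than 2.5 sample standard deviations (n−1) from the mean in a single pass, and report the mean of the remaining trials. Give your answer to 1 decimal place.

547.3 ms

n = 12, ΣRT = 8369, M = 697.417
Σ(x−M)² = 3037184.92; s = √(3037184.92/11) = 525.460
Cutoffs: 697.417 ± 2.5·525.460 → [-616.2, 2011.1]
Outside: 2349 → excluded.
Retained (n=11): Σ = 6020, mean = 6020/11 = 547.273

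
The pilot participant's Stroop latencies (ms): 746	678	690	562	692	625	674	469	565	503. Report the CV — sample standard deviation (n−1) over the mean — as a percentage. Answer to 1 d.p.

n = 10, Σ = 6204, M = 620.4000
Σ(x−M)² = 75142.400; s = √(75142.400/9) = 91.3737
CV = 91.3737 / 620.4000 = 0.14728 = 14.728%

14.7%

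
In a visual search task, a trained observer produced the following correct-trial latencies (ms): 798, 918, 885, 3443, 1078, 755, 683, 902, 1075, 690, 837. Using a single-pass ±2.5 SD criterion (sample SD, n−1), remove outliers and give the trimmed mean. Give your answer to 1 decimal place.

862.1 ms

n = 11, ΣRT = 12064, M = 1096.727
Σ(x−M)² = 6230580.18; s = √(6230580.18/10) = 789.340
Cutoffs: 1096.727 ± 2.5·789.340 → [-876.6, 3070.1]
Outside: 3443 → excluded.
Retained (n=10): Σ = 8621, mean = 8621/10 = 862.100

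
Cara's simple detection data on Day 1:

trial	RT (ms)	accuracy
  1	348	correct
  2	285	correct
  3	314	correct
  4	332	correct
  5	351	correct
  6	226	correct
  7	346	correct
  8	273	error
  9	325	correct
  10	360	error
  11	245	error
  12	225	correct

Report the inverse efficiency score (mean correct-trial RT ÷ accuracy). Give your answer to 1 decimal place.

407.7 ms

Correct trials (n=9): 348, 285, 314, 332, 351, 226, 346, 325, 225
Mean correct RT = 2752/9 = 305.7778 ms
Proportion correct = 9/12
IES = 305.7778 / (9/12) = 407.704 ms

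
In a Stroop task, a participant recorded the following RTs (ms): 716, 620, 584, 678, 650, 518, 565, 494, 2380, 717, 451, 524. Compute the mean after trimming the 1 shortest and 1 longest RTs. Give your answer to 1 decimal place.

606.6 ms

Sorted: 451, 494, 518, 524, 565, 584, 620, 650, 678, 716, 717, 2380
Drop lowest 1 (451) and highest 1 (2380)
Remaining (n=10): Σ = 6066, mean = 6066/10 = 606.600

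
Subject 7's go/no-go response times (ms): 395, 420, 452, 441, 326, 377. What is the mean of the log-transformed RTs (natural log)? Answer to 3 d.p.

ln(RT): 5.9789, 6.0403, 6.1137, 6.0890, 5.7869, 5.9322
Σ ln(RT) = 35.9410
Mean = 35.9410/6 = 5.99017

5.990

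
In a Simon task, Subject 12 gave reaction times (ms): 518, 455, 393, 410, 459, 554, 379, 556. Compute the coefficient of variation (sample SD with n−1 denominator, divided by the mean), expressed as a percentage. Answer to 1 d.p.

n = 8, Σ = 3724, M = 465.5000
Σ(x−M)² = 34750.000; s = √(34750.000/7) = 70.4577
CV = 70.4577 / 465.5000 = 0.15136 = 15.136%

15.1%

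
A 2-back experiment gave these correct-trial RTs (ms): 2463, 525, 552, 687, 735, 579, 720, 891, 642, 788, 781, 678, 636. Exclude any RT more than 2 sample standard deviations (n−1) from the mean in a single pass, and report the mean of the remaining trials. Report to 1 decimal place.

n = 13, ΣRT = 10677, M = 821.308
Σ(x−M)² = 3044560.77; s = √(3044560.77/12) = 503.700
Cutoffs: 821.308 ± 2·503.700 → [-186.1, 1828.7]
Outside: 2463 → excluded.
Retained (n=12): Σ = 8214, mean = 8214/12 = 684.500

684.5 ms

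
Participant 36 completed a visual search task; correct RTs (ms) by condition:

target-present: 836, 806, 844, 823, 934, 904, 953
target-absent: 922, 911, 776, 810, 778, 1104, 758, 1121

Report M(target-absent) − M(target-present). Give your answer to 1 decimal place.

26.1 ms

M(target-present) = 6100/7 = 871.429
M(target-absent) = 7180/8 = 897.500
Difference = 897.500 − 871.429 = 26.071 ms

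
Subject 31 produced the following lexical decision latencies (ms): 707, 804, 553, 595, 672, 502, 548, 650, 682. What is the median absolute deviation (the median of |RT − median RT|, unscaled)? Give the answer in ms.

Sorted: 502, 548, 553, 595, 650, 672, 682, 707, 804 → median = 650
|x − 650|: 57, 154, 97, 55, 22, 148, 102, 0, 32
Sorted deviations: 0, 22, 32, 55, 57, 97, 102, 148, 154 → MAD = 57

57 ms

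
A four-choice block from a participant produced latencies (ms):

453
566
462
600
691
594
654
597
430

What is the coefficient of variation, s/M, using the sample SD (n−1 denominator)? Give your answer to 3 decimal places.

n = 9, Σ = 5047, M = 560.7778
Σ(x−M)² = 68105.556; s = √(68105.556/8) = 92.2670
CV = 92.2670 / 560.7778 = 0.16453

0.165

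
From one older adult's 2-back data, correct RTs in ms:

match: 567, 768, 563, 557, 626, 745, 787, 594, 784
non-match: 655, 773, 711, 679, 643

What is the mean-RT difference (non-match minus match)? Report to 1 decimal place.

26.5 ms

M(match) = 5991/9 = 665.667
M(non-match) = 3461/5 = 692.200
Difference = 692.200 − 665.667 = 26.533 ms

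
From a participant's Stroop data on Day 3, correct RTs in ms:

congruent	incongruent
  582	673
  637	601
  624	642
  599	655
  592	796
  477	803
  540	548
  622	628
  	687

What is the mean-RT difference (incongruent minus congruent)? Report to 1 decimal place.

86.2 ms

M(congruent) = 4673/8 = 584.125
M(incongruent) = 6033/9 = 670.333
Difference = 670.333 − 584.125 = 86.208 ms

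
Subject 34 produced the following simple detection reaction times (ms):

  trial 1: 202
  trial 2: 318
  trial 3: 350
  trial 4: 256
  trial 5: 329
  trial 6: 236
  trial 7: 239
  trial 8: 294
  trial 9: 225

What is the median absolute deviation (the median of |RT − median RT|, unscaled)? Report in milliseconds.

Sorted: 202, 225, 236, 239, 256, 294, 318, 329, 350 → median = 256
|x − 256|: 54, 62, 94, 0, 73, 20, 17, 38, 31
Sorted deviations: 0, 17, 20, 31, 38, 54, 62, 73, 94 → MAD = 38

38 ms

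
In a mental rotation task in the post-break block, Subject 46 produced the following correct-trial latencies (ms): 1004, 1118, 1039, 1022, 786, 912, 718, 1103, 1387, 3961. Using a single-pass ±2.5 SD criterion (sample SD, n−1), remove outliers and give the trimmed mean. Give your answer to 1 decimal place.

n = 10, ΣRT = 13050, M = 1305.000
Σ(x−M)² = 8146658.00; s = √(8146658.00/9) = 951.412
Cutoffs: 1305.000 ± 2.5·951.412 → [-1073.5, 3683.5]
Outside: 3961 → excluded.
Retained (n=9): Σ = 9089, mean = 9089/9 = 1009.889

1009.9 ms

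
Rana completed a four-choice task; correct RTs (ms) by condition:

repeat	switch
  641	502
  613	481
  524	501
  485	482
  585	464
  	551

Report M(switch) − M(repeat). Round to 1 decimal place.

-72.8 ms

M(repeat) = 2848/5 = 569.600
M(switch) = 2981/6 = 496.833
Difference = 496.833 − 569.600 = -72.767 ms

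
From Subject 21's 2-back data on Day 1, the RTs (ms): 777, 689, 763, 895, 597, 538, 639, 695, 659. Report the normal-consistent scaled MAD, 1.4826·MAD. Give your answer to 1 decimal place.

Sorted: 538, 597, 639, 659, 689, 695, 763, 777, 895 → median = 689
|x − 689| sorted: 0, 6, 30, 50, 74, 88, 92, 151, 206 → MAD = 74
Robust SD ≈ 1.4826 × 74 = 109.712

109.7 ms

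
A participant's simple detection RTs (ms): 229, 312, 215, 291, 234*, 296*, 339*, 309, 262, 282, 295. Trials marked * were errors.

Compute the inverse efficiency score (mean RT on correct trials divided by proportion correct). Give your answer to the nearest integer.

Correct trials (n=8): 229, 312, 215, 291, 309, 262, 282, 295
Mean correct RT = 2195/8 = 274.3750 ms
Proportion correct = 8/11
IES = 274.3750 / (8/11) = 377.266 ms

377 ms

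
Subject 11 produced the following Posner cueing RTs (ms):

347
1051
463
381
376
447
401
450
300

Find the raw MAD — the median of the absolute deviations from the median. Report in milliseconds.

49 ms

Sorted: 300, 347, 376, 381, 401, 447, 450, 463, 1051 → median = 401
|x − 401|: 54, 650, 62, 20, 25, 46, 0, 49, 101
Sorted deviations: 0, 20, 25, 46, 49, 54, 62, 101, 650 → MAD = 49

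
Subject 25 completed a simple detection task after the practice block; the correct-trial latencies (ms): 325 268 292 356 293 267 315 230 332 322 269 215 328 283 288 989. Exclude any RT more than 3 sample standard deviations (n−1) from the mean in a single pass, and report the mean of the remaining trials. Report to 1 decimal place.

n = 16, ΣRT = 5372, M = 335.750
Σ(x−M)² = 476295.00; s = √(476295.00/15) = 178.194
Cutoffs: 335.750 ± 3·178.194 → [-198.8, 870.3]
Outside: 989 → excluded.
Retained (n=15): Σ = 4383, mean = 4383/15 = 292.200

292.2 ms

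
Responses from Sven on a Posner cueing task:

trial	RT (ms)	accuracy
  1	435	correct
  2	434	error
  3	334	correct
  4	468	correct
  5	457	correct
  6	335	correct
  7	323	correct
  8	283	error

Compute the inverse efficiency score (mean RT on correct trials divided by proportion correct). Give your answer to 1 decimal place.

Correct trials (n=6): 435, 334, 468, 457, 335, 323
Mean correct RT = 2352/6 = 392.0000 ms
Proportion correct = 6/8
IES = 392.0000 / (6/8) = 522.667 ms

522.7 ms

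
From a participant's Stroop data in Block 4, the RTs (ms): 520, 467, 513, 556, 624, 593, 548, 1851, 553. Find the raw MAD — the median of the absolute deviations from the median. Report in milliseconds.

40 ms

Sorted: 467, 513, 520, 548, 553, 556, 593, 624, 1851 → median = 553
|x − 553|: 33, 86, 40, 3, 71, 40, 5, 1298, 0
Sorted deviations: 0, 3, 5, 33, 40, 40, 71, 86, 1298 → MAD = 40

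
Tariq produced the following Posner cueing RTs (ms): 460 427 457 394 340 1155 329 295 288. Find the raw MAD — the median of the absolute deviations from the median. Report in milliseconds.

Sorted: 288, 295, 329, 340, 394, 427, 457, 460, 1155 → median = 394
|x − 394|: 66, 33, 63, 0, 54, 761, 65, 99, 106
Sorted deviations: 0, 33, 54, 63, 65, 66, 99, 106, 761 → MAD = 65

65 ms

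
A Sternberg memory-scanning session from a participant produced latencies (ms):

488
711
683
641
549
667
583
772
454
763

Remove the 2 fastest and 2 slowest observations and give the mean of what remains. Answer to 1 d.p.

639.0 ms

Sorted: 454, 488, 549, 583, 641, 667, 683, 711, 763, 772
Drop lowest 2 (454, 488) and highest 2 (763, 772)
Remaining (n=6): Σ = 3834, mean = 3834/6 = 639.000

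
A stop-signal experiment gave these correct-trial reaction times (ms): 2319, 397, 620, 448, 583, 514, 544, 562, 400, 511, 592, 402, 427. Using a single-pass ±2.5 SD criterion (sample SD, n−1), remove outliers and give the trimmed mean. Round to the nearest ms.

500 ms

n = 13, ΣRT = 8319, M = 639.923
Σ(x−M)² = 3128336.92; s = √(3128336.92/12) = 510.583
Cutoffs: 639.923 ± 2.5·510.583 → [-636.5, 1916.4]
Outside: 2319 → excluded.
Retained (n=12): Σ = 6000, mean = 6000/12 = 500.000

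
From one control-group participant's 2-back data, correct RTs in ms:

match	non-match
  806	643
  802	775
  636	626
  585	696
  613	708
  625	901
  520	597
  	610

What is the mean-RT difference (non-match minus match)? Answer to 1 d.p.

39.2 ms

M(match) = 4587/7 = 655.286
M(non-match) = 5556/8 = 694.500
Difference = 694.500 − 655.286 = 39.214 ms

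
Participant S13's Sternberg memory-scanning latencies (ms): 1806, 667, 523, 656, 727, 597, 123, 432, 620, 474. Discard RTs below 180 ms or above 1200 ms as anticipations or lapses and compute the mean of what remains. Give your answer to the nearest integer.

Excluded: 123, 1806
Retained (n=8): Σ = 4696
Mean = 4696/8 = 587.0000

587 ms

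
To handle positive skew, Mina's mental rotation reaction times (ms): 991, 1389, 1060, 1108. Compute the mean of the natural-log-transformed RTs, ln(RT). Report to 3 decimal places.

ln(RT): 6.8987, 7.2363, 6.9660, 7.0103
Σ ln(RT) = 28.1114
Mean = 28.1114/4 = 7.02785

7.028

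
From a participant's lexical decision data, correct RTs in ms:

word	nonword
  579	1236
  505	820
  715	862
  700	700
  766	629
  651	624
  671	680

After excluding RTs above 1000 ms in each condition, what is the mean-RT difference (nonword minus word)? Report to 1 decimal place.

nonword: exclude 1236
M(word) = 4587/7 = 655.286
M(nonword) = 4315/6 = 719.167
Difference = 719.167 − 655.286 = 63.881 ms

63.9 ms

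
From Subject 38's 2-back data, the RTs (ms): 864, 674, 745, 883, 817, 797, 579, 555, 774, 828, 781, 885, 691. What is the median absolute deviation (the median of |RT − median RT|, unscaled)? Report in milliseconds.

83 ms

Sorted: 555, 579, 674, 691, 745, 774, 781, 797, 817, 828, 864, 883, 885 → median = 781
|x − 781|: 83, 107, 36, 102, 36, 16, 202, 226, 7, 47, 0, 104, 90
Sorted deviations: 0, 7, 16, 36, 36, 47, 83, 90, 102, 104, 107, 202, 226 → MAD = 83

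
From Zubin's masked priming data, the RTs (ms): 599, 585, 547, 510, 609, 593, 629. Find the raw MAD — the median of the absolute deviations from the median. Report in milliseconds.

Sorted: 510, 547, 585, 593, 599, 609, 629 → median = 593
|x − 593|: 6, 8, 46, 83, 16, 0, 36
Sorted deviations: 0, 6, 8, 16, 36, 46, 83 → MAD = 16

16 ms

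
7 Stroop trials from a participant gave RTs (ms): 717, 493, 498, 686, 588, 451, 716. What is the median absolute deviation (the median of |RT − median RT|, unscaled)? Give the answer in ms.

98 ms

Sorted: 451, 493, 498, 588, 686, 716, 717 → median = 588
|x − 588|: 129, 95, 90, 98, 0, 137, 128
Sorted deviations: 0, 90, 95, 98, 128, 129, 137 → MAD = 98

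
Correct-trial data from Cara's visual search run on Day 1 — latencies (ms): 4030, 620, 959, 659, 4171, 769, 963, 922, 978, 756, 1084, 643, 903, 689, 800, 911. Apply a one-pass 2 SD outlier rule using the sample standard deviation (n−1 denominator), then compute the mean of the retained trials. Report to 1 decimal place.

n = 16, ΣRT = 19857, M = 1241.062
Σ(x−M)² = 18978114.94; s = √(18978114.94/15) = 1124.815
Cutoffs: 1241.062 ± 2·1124.815 → [-1008.6, 3490.7]
Outside: 4030, 4171 → excluded.
Retained (n=14): Σ = 11656, mean = 11656/14 = 832.571

832.6 ms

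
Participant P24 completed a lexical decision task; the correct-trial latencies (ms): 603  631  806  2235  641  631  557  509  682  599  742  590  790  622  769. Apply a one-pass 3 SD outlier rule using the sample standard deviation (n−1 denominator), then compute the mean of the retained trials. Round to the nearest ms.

n = 15, ΣRT = 11407, M = 760.467
Σ(x−M)² = 2435293.73; s = √(2435293.73/14) = 417.073
Cutoffs: 760.467 ± 3·417.073 → [-490.8, 2011.7]
Outside: 2235 → excluded.
Retained (n=14): Σ = 9172, mean = 9172/14 = 655.143

655 ms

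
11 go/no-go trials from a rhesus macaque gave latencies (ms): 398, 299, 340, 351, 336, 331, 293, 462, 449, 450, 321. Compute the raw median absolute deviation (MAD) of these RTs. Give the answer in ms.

41 ms

Sorted: 293, 299, 321, 331, 336, 340, 351, 398, 449, 450, 462 → median = 340
|x − 340|: 58, 41, 0, 11, 4, 9, 47, 122, 109, 110, 19
Sorted deviations: 0, 4, 9, 11, 19, 41, 47, 58, 109, 110, 122 → MAD = 41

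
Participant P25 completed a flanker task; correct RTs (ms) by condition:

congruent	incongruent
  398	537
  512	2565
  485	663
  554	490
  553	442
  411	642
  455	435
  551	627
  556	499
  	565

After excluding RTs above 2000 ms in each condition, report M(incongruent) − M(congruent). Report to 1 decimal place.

47.2 ms

incongruent: exclude 2565
M(congruent) = 4475/9 = 497.222
M(incongruent) = 4900/9 = 544.444
Difference = 544.444 − 497.222 = 47.222 ms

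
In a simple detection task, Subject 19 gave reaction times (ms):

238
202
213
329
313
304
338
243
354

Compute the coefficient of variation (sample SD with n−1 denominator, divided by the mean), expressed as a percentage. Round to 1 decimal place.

20.5%

n = 9, Σ = 2534, M = 281.5556
Σ(x−M)² = 26590.222; s = √(26590.222/8) = 57.6522
CV = 57.6522 / 281.5556 = 0.20476 = 20.476%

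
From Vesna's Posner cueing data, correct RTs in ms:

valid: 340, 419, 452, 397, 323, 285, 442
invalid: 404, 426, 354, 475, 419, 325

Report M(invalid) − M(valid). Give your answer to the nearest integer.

21 ms

M(valid) = 2658/7 = 379.714
M(invalid) = 2403/6 = 400.500
Difference = 400.500 − 379.714 = 20.786 ms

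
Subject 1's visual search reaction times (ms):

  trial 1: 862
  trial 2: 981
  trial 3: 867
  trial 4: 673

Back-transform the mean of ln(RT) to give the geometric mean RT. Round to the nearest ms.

ln(RT): 6.7593, 6.8886, 6.7650, 6.5117
Mean ln(RT) = 26.9246/4 = 6.73115
Geometric mean = exp(6.73115) = 838.11 ms

838 ms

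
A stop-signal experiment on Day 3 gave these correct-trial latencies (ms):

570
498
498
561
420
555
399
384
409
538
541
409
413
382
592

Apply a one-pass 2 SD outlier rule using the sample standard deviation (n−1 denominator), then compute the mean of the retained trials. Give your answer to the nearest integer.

n = 15, ΣRT = 7169, M = 477.933
Σ(x−M)² = 84050.93; s = √(84050.93/14) = 77.483
Cutoffs: 477.933 ± 2·77.483 → [323.0, 632.9]
No RTs fall outside the cutoffs; all 15 retained. Mean = 7169/15 = 477.933

478 ms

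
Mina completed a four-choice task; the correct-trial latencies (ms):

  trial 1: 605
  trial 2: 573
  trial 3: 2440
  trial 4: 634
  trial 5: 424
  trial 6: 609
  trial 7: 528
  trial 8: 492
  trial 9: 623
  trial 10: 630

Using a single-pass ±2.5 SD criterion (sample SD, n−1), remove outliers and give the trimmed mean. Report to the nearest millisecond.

569 ms

n = 10, ΣRT = 7558, M = 755.800
Σ(x−M)² = 3194107.60; s = √(3194107.60/9) = 595.736
Cutoffs: 755.800 ± 2.5·595.736 → [-733.5, 2245.1]
Outside: 2440 → excluded.
Retained (n=9): Σ = 5118, mean = 5118/9 = 568.667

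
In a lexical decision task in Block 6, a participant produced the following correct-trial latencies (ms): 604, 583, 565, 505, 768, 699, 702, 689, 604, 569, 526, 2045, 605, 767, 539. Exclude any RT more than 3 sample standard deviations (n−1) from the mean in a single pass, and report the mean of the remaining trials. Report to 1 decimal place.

623.2 ms

n = 15, ΣRT = 10770, M = 718.000
Σ(x−M)² = 1984158.00; s = √(1984158.00/14) = 376.465
Cutoffs: 718.000 ± 3·376.465 → [-411.4, 1847.4]
Outside: 2045 → excluded.
Retained (n=14): Σ = 8725, mean = 8725/14 = 623.214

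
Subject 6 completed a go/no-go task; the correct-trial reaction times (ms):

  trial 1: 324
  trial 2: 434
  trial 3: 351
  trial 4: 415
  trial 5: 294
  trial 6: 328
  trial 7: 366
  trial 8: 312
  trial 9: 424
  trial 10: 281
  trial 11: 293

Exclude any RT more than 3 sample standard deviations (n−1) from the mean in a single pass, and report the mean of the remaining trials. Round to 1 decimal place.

n = 11, ΣRT = 3822, M = 347.455
Σ(x−M)² = 30692.73; s = √(30692.73/10) = 55.401
Cutoffs: 347.455 ± 3·55.401 → [181.3, 513.7]
No RTs fall outside the cutoffs; all 11 retained. Mean = 3822/11 = 347.455

347.5 ms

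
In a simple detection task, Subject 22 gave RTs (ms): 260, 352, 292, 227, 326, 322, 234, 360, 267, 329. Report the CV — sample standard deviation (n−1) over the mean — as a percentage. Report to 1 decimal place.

16.1%

n = 10, Σ = 2969, M = 296.9000
Σ(x−M)² = 20646.900; s = √(20646.900/9) = 47.8968
CV = 47.8968 / 296.9000 = 0.16132 = 16.132%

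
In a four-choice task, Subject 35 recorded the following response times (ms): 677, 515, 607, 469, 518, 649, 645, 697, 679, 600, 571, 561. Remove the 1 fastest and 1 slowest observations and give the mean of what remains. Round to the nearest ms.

Sorted: 469, 515, 518, 561, 571, 600, 607, 645, 649, 677, 679, 697
Drop lowest 1 (469) and highest 1 (697)
Remaining (n=10): Σ = 6022, mean = 6022/10 = 602.200

602 ms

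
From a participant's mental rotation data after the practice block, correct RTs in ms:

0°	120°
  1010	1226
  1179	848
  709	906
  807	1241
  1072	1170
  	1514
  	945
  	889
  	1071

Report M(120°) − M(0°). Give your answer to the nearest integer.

135 ms

M(0°) = 4777/5 = 955.400
M(120°) = 9810/9 = 1090.000
Difference = 1090.000 − 955.400 = 134.600 ms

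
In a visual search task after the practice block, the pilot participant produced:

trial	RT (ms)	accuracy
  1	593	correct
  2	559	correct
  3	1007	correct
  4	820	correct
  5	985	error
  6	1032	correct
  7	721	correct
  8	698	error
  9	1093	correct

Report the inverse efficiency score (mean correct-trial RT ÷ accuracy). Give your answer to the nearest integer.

1070 ms

Correct trials (n=7): 593, 559, 1007, 820, 1032, 721, 1093
Mean correct RT = 5825/7 = 832.1429 ms
Proportion correct = 7/9
IES = 832.1429 / (7/9) = 1069.898 ms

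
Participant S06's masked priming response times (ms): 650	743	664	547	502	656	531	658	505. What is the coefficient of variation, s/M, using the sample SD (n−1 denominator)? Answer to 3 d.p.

n = 9, Σ = 5456, M = 606.2222
Σ(x−M)² = 59395.556; s = √(59395.556/8) = 86.1652
CV = 86.1652 / 606.2222 = 0.14213

0.142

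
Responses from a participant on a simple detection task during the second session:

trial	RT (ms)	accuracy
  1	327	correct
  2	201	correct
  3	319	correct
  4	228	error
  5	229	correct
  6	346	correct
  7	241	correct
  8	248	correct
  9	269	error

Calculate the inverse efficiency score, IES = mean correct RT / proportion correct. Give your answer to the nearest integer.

Correct trials (n=7): 327, 201, 319, 229, 346, 241, 248
Mean correct RT = 1911/7 = 273.0000 ms
Proportion correct = 7/9
IES = 273.0000 / (7/9) = 351.000 ms

351 ms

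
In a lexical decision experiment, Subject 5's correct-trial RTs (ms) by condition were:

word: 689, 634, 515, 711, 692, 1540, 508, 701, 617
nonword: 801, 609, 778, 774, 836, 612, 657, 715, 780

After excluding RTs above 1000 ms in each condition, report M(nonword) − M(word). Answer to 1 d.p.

word: exclude 1540
M(word) = 5067/8 = 633.375
M(nonword) = 6562/9 = 729.111
Difference = 729.111 − 633.375 = 95.736 ms

95.7 ms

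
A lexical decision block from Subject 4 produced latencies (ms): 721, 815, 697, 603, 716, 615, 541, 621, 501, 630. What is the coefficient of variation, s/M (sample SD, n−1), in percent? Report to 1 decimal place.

n = 10, Σ = 6460, M = 646.0000
Σ(x−M)² = 77428.000; s = √(77428.000/9) = 92.7530
CV = 92.7530 / 646.0000 = 0.14358 = 14.358%

14.4%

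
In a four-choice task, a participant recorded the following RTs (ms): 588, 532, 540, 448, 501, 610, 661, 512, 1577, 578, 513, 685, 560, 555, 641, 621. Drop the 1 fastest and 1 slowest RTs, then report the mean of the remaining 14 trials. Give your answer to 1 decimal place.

578.4 ms

Sorted: 448, 501, 512, 513, 532, 540, 555, 560, 578, 588, 610, 621, 641, 661, 685, 1577
Drop lowest 1 (448) and highest 1 (1577)
Remaining (n=14): Σ = 8097, mean = 8097/14 = 578.357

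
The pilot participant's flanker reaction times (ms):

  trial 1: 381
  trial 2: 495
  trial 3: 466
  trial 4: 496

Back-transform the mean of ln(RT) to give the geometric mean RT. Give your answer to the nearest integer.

ln(RT): 5.9428, 6.2046, 6.1442, 6.2066
Mean ln(RT) = 24.4981/4 = 6.12453
Geometric mean = exp(6.12453) = 456.93 ms

457 ms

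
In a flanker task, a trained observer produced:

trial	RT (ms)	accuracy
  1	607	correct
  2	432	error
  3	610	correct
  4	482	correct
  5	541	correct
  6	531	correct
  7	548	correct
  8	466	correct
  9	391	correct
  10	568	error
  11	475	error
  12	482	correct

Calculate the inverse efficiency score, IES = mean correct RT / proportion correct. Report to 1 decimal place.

Correct trials (n=9): 607, 610, 482, 541, 531, 548, 466, 391, 482
Mean correct RT = 4658/9 = 517.5556 ms
Proportion correct = 9/12
IES = 517.5556 / (9/12) = 690.074 ms

690.1 ms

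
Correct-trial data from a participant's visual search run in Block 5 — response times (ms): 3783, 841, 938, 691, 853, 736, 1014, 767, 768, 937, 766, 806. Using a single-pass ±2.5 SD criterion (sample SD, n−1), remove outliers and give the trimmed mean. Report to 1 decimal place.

828.8 ms

n = 12, ΣRT = 12900, M = 1075.000
Σ(x−M)² = 8098170.00; s = √(8098170.00/11) = 858.019
Cutoffs: 1075.000 ± 2.5·858.019 → [-1070.0, 3220.0]
Outside: 3783 → excluded.
Retained (n=11): Σ = 9117, mean = 9117/11 = 828.818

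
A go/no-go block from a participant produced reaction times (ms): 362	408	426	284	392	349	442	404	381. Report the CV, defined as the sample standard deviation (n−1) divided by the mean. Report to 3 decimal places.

n = 9, Σ = 3448, M = 383.1111
Σ(x−M)² = 17878.889; s = √(17878.889/8) = 47.2743
CV = 47.2743 / 383.1111 = 0.12340

0.123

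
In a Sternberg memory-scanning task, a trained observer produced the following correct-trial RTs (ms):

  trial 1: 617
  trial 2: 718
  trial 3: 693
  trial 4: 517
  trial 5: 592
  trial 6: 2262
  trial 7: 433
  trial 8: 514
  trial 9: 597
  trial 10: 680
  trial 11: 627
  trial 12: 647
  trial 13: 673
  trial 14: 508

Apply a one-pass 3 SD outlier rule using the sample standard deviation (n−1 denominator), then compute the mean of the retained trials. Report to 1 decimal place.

n = 14, ΣRT = 10078, M = 719.857
Σ(x−M)² = 2649363.71; s = √(2649363.71/13) = 451.439
Cutoffs: 719.857 ± 3·451.439 → [-634.5, 2074.2]
Outside: 2262 → excluded.
Retained (n=13): Σ = 7816, mean = 7816/13 = 601.231

601.2 ms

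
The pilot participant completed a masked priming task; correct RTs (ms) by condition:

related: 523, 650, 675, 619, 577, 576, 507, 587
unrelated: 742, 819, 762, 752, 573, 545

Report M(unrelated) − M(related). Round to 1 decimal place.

M(related) = 4714/8 = 589.250
M(unrelated) = 4193/6 = 698.833
Difference = 698.833 − 589.250 = 109.583 ms

109.6 ms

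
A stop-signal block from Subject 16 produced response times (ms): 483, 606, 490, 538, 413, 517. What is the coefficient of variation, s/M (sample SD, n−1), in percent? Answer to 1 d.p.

12.6%

n = 6, Σ = 3047, M = 507.8333
Σ(x−M)² = 20558.833; s = √(20558.833/5) = 64.1231
CV = 64.1231 / 507.8333 = 0.12627 = 12.627%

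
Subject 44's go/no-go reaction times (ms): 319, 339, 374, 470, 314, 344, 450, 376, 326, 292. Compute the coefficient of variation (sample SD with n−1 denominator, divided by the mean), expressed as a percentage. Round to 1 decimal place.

n = 10, Σ = 3604, M = 360.4000
Σ(x−M)² = 30924.400; s = √(30924.400/9) = 58.6178
CV = 58.6178 / 360.4000 = 0.16265 = 16.265%

16.3%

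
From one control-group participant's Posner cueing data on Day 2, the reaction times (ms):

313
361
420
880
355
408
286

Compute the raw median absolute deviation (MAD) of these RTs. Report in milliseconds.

Sorted: 286, 313, 355, 361, 408, 420, 880 → median = 361
|x − 361|: 48, 0, 59, 519, 6, 47, 75
Sorted deviations: 0, 6, 47, 48, 59, 75, 519 → MAD = 48

48 ms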